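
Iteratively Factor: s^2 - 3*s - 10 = (s + 2)*(s - 5)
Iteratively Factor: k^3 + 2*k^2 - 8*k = (k - 2)*(k^2 + 4*k) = k*(k - 2)*(k + 4)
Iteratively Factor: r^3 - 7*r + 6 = (r - 2)*(r^2 + 2*r - 3) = (r - 2)*(r + 3)*(r - 1)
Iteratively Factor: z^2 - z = (z)*(z - 1)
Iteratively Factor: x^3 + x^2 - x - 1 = (x + 1)*(x^2 - 1) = (x - 1)*(x + 1)*(x + 1)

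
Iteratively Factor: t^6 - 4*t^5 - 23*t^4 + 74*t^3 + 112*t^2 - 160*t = (t + 2)*(t^5 - 6*t^4 - 11*t^3 + 96*t^2 - 80*t) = (t + 2)*(t + 4)*(t^4 - 10*t^3 + 29*t^2 - 20*t) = (t - 5)*(t + 2)*(t + 4)*(t^3 - 5*t^2 + 4*t) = t*(t - 5)*(t + 2)*(t + 4)*(t^2 - 5*t + 4) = t*(t - 5)*(t - 4)*(t + 2)*(t + 4)*(t - 1)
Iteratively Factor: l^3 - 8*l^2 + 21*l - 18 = (l - 2)*(l^2 - 6*l + 9) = (l - 3)*(l - 2)*(l - 3)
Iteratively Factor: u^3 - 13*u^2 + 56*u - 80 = (u - 4)*(u^2 - 9*u + 20) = (u - 4)^2*(u - 5)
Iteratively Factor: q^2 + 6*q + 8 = (q + 4)*(q + 2)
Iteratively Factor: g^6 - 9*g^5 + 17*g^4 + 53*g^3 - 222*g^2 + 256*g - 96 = (g - 1)*(g^5 - 8*g^4 + 9*g^3 + 62*g^2 - 160*g + 96) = (g - 1)^2*(g^4 - 7*g^3 + 2*g^2 + 64*g - 96) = (g - 4)*(g - 1)^2*(g^3 - 3*g^2 - 10*g + 24) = (g - 4)*(g - 1)^2*(g + 3)*(g^2 - 6*g + 8) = (g - 4)*(g - 2)*(g - 1)^2*(g + 3)*(g - 4)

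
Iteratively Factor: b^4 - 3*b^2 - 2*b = (b)*(b^3 - 3*b - 2) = b*(b - 2)*(b^2 + 2*b + 1) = b*(b - 2)*(b + 1)*(b + 1)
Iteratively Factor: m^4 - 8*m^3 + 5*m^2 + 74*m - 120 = (m - 5)*(m^3 - 3*m^2 - 10*m + 24) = (m - 5)*(m - 4)*(m^2 + m - 6) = (m - 5)*(m - 4)*(m - 2)*(m + 3)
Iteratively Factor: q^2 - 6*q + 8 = (q - 4)*(q - 2)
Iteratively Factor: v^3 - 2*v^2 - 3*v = (v - 3)*(v^2 + v) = v*(v - 3)*(v + 1)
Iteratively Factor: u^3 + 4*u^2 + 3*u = (u + 3)*(u^2 + u) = (u + 1)*(u + 3)*(u)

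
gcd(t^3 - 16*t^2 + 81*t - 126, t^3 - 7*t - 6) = t - 3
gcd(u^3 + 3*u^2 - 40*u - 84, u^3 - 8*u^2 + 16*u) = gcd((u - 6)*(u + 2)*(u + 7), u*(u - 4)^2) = 1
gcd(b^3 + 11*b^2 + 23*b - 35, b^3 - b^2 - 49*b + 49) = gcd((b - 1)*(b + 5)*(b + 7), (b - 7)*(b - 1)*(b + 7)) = b^2 + 6*b - 7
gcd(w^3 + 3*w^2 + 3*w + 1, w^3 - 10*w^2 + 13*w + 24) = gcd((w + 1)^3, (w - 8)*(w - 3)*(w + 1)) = w + 1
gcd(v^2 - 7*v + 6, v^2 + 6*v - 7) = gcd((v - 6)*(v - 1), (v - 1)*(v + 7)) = v - 1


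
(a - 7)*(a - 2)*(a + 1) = a^3 - 8*a^2 + 5*a + 14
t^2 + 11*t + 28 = (t + 4)*(t + 7)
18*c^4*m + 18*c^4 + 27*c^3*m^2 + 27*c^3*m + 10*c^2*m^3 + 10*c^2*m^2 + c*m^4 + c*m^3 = (c + m)*(3*c + m)*(6*c + m)*(c*m + c)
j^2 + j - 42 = (j - 6)*(j + 7)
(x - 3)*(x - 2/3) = x^2 - 11*x/3 + 2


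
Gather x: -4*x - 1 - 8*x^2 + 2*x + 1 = -8*x^2 - 2*x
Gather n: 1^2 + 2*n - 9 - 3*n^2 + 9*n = -3*n^2 + 11*n - 8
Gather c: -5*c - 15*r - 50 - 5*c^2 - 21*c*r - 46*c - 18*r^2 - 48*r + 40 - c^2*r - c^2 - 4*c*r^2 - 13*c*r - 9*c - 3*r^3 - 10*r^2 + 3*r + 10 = c^2*(-r - 6) + c*(-4*r^2 - 34*r - 60) - 3*r^3 - 28*r^2 - 60*r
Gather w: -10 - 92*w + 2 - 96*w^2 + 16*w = -96*w^2 - 76*w - 8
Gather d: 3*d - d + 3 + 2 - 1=2*d + 4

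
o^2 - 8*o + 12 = (o - 6)*(o - 2)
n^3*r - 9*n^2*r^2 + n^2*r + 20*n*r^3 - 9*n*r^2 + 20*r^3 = (n - 5*r)*(n - 4*r)*(n*r + r)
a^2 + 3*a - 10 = (a - 2)*(a + 5)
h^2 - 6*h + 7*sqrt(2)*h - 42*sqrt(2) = (h - 6)*(h + 7*sqrt(2))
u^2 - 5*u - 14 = (u - 7)*(u + 2)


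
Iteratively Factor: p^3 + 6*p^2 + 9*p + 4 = (p + 4)*(p^2 + 2*p + 1) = (p + 1)*(p + 4)*(p + 1)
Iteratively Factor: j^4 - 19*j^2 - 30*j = (j - 5)*(j^3 + 5*j^2 + 6*j) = (j - 5)*(j + 3)*(j^2 + 2*j) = j*(j - 5)*(j + 3)*(j + 2)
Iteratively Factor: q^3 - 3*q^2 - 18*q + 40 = (q + 4)*(q^2 - 7*q + 10) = (q - 5)*(q + 4)*(q - 2)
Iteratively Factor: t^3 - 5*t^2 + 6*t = (t - 3)*(t^2 - 2*t) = t*(t - 3)*(t - 2)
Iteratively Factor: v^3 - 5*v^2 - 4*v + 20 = (v - 5)*(v^2 - 4) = (v - 5)*(v - 2)*(v + 2)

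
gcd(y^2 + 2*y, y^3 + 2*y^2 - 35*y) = y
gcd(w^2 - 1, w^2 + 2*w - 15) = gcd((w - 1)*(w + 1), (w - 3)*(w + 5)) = 1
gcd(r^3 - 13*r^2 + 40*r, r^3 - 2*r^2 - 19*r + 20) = r - 5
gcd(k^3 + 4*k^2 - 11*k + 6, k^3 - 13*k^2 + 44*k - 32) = k - 1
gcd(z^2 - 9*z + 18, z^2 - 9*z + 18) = z^2 - 9*z + 18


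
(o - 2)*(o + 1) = o^2 - o - 2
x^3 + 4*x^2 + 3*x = x*(x + 1)*(x + 3)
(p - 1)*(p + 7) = p^2 + 6*p - 7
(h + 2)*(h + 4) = h^2 + 6*h + 8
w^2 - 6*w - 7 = (w - 7)*(w + 1)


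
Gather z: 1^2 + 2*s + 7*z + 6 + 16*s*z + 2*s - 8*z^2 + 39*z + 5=4*s - 8*z^2 + z*(16*s + 46) + 12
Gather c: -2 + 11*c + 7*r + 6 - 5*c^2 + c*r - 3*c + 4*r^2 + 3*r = -5*c^2 + c*(r + 8) + 4*r^2 + 10*r + 4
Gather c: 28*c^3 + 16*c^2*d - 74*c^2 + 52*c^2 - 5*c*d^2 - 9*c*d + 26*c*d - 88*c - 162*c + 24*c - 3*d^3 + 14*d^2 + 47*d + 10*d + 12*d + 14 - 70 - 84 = 28*c^3 + c^2*(16*d - 22) + c*(-5*d^2 + 17*d - 226) - 3*d^3 + 14*d^2 + 69*d - 140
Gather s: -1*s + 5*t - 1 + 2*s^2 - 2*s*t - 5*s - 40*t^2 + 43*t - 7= 2*s^2 + s*(-2*t - 6) - 40*t^2 + 48*t - 8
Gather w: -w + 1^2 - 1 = -w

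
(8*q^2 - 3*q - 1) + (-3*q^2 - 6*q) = 5*q^2 - 9*q - 1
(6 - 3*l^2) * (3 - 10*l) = 30*l^3 - 9*l^2 - 60*l + 18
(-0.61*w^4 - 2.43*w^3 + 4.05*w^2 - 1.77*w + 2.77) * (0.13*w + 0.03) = -0.0793*w^5 - 0.3342*w^4 + 0.4536*w^3 - 0.1086*w^2 + 0.307*w + 0.0831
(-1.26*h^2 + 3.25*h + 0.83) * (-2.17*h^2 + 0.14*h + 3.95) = 2.7342*h^4 - 7.2289*h^3 - 6.3231*h^2 + 12.9537*h + 3.2785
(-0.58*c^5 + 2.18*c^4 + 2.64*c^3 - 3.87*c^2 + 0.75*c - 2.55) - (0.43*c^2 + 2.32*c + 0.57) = -0.58*c^5 + 2.18*c^4 + 2.64*c^3 - 4.3*c^2 - 1.57*c - 3.12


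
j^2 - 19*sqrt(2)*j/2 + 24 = (j - 8*sqrt(2))*(j - 3*sqrt(2)/2)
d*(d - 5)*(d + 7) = d^3 + 2*d^2 - 35*d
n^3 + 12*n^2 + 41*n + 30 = (n + 1)*(n + 5)*(n + 6)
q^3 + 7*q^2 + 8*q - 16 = (q - 1)*(q + 4)^2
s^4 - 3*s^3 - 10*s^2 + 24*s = s*(s - 4)*(s - 2)*(s + 3)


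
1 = 1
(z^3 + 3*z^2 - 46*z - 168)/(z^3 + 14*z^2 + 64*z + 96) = (z - 7)/(z + 4)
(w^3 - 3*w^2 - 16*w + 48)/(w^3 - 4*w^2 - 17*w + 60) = (w - 4)/(w - 5)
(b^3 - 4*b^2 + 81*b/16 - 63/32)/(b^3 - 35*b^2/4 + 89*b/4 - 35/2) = (8*b^2 - 18*b + 9)/(8*(b^2 - 7*b + 10))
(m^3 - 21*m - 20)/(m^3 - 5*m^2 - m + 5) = (m + 4)/(m - 1)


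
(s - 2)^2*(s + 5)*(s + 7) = s^4 + 8*s^3 - 9*s^2 - 92*s + 140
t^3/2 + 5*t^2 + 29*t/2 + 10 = (t/2 + 1/2)*(t + 4)*(t + 5)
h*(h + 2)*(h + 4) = h^3 + 6*h^2 + 8*h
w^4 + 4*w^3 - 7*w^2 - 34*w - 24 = (w - 3)*(w + 1)*(w + 2)*(w + 4)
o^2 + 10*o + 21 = (o + 3)*(o + 7)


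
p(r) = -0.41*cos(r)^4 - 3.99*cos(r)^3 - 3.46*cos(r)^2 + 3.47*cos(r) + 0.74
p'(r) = 1.64*sin(r)*cos(r)^3 + 11.97*sin(r)*cos(r)^2 + 6.92*sin(r)*cos(r) - 3.47*sin(r)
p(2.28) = -1.96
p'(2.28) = -2.54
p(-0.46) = -2.06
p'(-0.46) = -6.00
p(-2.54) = -2.43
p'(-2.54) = 1.11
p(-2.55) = -2.44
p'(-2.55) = 1.06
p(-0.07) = -3.61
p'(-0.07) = -1.19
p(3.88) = -2.23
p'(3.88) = 1.82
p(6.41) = -3.51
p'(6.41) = 2.12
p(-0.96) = 0.79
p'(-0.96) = -3.89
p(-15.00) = -2.28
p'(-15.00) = 1.65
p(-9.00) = -2.56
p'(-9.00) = 0.44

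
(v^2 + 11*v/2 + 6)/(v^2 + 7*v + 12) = (v + 3/2)/(v + 3)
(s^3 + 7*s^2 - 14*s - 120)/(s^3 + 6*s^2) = (s^2 + s - 20)/s^2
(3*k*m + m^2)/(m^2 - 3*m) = (3*k + m)/(m - 3)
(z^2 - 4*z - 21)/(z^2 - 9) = (z - 7)/(z - 3)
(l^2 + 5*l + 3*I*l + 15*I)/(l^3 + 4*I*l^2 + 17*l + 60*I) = (l + 5)/(l^2 + I*l + 20)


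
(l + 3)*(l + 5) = l^2 + 8*l + 15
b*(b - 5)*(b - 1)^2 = b^4 - 7*b^3 + 11*b^2 - 5*b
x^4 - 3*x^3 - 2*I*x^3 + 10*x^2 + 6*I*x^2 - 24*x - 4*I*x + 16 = (x - 2)*(x - 1)*(x - 4*I)*(x + 2*I)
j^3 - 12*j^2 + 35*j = j*(j - 7)*(j - 5)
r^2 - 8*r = r*(r - 8)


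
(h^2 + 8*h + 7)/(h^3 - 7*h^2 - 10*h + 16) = (h^2 + 8*h + 7)/(h^3 - 7*h^2 - 10*h + 16)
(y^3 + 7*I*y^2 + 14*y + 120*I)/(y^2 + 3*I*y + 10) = (y^2 + 2*I*y + 24)/(y - 2*I)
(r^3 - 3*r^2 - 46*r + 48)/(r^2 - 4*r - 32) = (r^2 + 5*r - 6)/(r + 4)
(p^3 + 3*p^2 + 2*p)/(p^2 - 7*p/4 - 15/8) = 8*p*(p^2 + 3*p + 2)/(8*p^2 - 14*p - 15)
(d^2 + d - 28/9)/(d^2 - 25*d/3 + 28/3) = (d + 7/3)/(d - 7)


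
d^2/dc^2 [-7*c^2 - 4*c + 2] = -14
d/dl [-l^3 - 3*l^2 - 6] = 3*l*(-l - 2)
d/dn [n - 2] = 1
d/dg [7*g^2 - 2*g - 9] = 14*g - 2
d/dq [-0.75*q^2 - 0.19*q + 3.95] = -1.5*q - 0.19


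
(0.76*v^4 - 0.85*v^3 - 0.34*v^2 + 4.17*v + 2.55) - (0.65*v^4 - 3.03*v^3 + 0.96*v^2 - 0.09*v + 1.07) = 0.11*v^4 + 2.18*v^3 - 1.3*v^2 + 4.26*v + 1.48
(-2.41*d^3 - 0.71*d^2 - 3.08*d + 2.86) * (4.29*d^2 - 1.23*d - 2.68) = -10.3389*d^5 - 0.0815999999999999*d^4 - 5.8811*d^3 + 17.9606*d^2 + 4.7366*d - 7.6648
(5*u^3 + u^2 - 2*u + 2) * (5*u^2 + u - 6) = 25*u^5 + 10*u^4 - 39*u^3 + 2*u^2 + 14*u - 12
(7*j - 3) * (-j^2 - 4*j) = -7*j^3 - 25*j^2 + 12*j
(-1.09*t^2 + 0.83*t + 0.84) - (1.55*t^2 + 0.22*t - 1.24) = -2.64*t^2 + 0.61*t + 2.08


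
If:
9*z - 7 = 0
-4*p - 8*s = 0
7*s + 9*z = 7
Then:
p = 0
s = 0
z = 7/9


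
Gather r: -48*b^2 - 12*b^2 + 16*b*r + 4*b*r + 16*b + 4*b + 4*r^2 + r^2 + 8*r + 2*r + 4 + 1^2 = -60*b^2 + 20*b + 5*r^2 + r*(20*b + 10) + 5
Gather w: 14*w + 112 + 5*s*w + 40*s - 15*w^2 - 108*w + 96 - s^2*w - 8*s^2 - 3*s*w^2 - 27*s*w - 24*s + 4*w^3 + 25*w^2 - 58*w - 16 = -8*s^2 + 16*s + 4*w^3 + w^2*(10 - 3*s) + w*(-s^2 - 22*s - 152) + 192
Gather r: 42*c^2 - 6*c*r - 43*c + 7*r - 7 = 42*c^2 - 43*c + r*(7 - 6*c) - 7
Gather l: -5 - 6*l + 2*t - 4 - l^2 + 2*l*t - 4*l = -l^2 + l*(2*t - 10) + 2*t - 9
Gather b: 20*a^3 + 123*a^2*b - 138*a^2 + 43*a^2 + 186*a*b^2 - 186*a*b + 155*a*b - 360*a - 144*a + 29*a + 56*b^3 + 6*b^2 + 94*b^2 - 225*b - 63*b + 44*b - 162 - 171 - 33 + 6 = 20*a^3 - 95*a^2 - 475*a + 56*b^3 + b^2*(186*a + 100) + b*(123*a^2 - 31*a - 244) - 360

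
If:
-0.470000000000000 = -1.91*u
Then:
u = 0.25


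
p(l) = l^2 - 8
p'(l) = 2*l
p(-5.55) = 22.80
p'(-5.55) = -11.10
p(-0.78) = -7.39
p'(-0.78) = -1.56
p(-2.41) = -2.19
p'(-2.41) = -4.82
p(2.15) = -3.38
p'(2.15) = 4.30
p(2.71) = -0.66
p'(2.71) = 5.42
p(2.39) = -2.29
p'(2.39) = 4.78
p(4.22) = 9.81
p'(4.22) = 8.44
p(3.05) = 1.30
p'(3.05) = 6.10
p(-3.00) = 1.00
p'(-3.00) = -6.00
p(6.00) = 28.00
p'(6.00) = 12.00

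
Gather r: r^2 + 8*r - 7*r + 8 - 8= r^2 + r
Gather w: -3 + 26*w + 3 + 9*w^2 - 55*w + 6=9*w^2 - 29*w + 6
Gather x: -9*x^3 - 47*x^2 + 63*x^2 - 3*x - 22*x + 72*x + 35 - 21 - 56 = -9*x^3 + 16*x^2 + 47*x - 42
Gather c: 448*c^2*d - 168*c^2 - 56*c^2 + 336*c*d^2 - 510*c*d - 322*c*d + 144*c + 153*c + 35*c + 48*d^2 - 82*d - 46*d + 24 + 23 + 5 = c^2*(448*d - 224) + c*(336*d^2 - 832*d + 332) + 48*d^2 - 128*d + 52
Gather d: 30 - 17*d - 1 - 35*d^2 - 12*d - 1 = -35*d^2 - 29*d + 28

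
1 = 1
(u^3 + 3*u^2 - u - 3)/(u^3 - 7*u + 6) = (u + 1)/(u - 2)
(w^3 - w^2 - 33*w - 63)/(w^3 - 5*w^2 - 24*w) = (w^2 - 4*w - 21)/(w*(w - 8))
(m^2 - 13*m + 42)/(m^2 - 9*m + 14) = (m - 6)/(m - 2)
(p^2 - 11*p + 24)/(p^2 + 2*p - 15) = (p - 8)/(p + 5)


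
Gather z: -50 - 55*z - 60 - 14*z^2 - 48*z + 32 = -14*z^2 - 103*z - 78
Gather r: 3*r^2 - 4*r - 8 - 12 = 3*r^2 - 4*r - 20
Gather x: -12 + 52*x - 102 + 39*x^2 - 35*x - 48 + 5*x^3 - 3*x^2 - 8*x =5*x^3 + 36*x^2 + 9*x - 162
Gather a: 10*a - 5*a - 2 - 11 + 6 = 5*a - 7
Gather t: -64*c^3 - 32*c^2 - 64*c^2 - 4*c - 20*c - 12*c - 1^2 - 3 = -64*c^3 - 96*c^2 - 36*c - 4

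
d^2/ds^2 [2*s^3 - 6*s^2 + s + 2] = 12*s - 12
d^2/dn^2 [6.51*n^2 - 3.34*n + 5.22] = 13.0200000000000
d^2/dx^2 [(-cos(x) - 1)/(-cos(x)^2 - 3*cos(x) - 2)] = (sin(x)^2 + 2*cos(x) + 1)/(cos(x) + 2)^3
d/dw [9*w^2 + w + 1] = 18*w + 1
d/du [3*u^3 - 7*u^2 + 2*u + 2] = 9*u^2 - 14*u + 2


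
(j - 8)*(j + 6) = j^2 - 2*j - 48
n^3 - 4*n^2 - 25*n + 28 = (n - 7)*(n - 1)*(n + 4)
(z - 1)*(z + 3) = z^2 + 2*z - 3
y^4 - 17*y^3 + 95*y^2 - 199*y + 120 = (y - 8)*(y - 5)*(y - 3)*(y - 1)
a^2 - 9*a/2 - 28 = (a - 8)*(a + 7/2)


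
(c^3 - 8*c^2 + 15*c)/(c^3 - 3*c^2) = (c - 5)/c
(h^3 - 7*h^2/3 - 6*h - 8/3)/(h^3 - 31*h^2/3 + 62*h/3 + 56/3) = (h + 1)/(h - 7)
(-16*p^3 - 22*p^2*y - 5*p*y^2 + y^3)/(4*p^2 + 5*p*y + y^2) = (-16*p^2 - 6*p*y + y^2)/(4*p + y)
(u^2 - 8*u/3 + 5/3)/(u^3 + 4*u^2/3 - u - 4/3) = (3*u - 5)/(3*u^2 + 7*u + 4)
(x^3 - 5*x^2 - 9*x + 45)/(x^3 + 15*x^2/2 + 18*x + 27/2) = 2*(x^2 - 8*x + 15)/(2*x^2 + 9*x + 9)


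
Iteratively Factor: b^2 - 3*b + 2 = (b - 1)*(b - 2)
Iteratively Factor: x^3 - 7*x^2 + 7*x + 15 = (x - 3)*(x^2 - 4*x - 5) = (x - 5)*(x - 3)*(x + 1)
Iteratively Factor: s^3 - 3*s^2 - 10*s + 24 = (s - 4)*(s^2 + s - 6) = (s - 4)*(s + 3)*(s - 2)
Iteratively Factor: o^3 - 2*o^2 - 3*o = (o - 3)*(o^2 + o) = (o - 3)*(o + 1)*(o)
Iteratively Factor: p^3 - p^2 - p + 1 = (p + 1)*(p^2 - 2*p + 1) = (p - 1)*(p + 1)*(p - 1)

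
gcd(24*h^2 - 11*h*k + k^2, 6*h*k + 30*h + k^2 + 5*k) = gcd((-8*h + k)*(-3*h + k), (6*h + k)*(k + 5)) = 1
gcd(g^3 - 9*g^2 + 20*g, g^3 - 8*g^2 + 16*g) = g^2 - 4*g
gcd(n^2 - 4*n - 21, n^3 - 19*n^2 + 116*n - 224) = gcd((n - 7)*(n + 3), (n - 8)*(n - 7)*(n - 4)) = n - 7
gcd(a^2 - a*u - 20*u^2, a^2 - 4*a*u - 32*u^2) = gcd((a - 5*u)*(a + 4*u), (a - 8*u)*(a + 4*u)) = a + 4*u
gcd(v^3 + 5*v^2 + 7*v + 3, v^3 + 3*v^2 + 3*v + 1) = v^2 + 2*v + 1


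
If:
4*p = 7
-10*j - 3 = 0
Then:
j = -3/10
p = 7/4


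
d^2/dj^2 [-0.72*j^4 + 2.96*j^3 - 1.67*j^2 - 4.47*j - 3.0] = -8.64*j^2 + 17.76*j - 3.34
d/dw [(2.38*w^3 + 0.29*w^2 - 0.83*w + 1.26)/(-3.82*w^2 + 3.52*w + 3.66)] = (-9.0916*w^4 + 16.7552*w^3 + 23.9826*w^2 + 11.7492*w - 7.473)/(14.5924*w^4 - 26.8928*w^3 - 15.572*w^2 + 25.7664*w + 13.3956)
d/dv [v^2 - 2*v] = 2*v - 2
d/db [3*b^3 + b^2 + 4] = b*(9*b + 2)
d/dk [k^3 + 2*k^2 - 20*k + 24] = 3*k^2 + 4*k - 20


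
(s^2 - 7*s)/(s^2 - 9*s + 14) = s/(s - 2)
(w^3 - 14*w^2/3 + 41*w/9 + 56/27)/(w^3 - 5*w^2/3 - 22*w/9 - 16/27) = (3*w - 7)/(3*w + 2)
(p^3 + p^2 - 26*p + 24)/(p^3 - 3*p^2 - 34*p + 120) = (p - 1)/(p - 5)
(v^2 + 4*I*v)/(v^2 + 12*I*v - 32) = v/(v + 8*I)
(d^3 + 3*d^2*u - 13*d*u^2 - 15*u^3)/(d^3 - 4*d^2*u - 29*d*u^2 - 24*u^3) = (-d^2 - 2*d*u + 15*u^2)/(-d^2 + 5*d*u + 24*u^2)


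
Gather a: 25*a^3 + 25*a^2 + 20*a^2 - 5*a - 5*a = 25*a^3 + 45*a^2 - 10*a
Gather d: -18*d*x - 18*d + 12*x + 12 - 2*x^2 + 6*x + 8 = d*(-18*x - 18) - 2*x^2 + 18*x + 20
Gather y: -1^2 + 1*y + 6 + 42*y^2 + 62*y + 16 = 42*y^2 + 63*y + 21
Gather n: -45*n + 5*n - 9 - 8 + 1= -40*n - 16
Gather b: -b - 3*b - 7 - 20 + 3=-4*b - 24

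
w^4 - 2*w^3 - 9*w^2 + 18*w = w*(w - 3)*(w - 2)*(w + 3)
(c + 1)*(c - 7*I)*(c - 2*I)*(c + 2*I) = c^4 + c^3 - 7*I*c^3 + 4*c^2 - 7*I*c^2 + 4*c - 28*I*c - 28*I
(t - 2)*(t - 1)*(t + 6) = t^3 + 3*t^2 - 16*t + 12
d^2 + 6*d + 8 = (d + 2)*(d + 4)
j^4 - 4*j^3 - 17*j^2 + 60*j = j*(j - 5)*(j - 3)*(j + 4)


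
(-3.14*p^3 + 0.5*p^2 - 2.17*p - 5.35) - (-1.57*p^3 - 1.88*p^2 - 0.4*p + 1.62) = -1.57*p^3 + 2.38*p^2 - 1.77*p - 6.97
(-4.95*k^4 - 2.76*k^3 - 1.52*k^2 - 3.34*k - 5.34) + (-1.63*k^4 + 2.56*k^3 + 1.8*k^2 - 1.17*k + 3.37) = -6.58*k^4 - 0.2*k^3 + 0.28*k^2 - 4.51*k - 1.97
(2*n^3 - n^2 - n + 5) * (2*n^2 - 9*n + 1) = 4*n^5 - 20*n^4 + 9*n^3 + 18*n^2 - 46*n + 5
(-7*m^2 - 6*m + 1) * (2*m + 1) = -14*m^3 - 19*m^2 - 4*m + 1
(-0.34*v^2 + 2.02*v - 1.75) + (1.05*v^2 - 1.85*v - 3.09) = 0.71*v^2 + 0.17*v - 4.84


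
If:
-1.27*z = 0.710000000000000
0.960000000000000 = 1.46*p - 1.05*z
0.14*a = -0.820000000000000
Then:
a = -5.86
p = 0.26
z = -0.56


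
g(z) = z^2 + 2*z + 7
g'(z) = 2*z + 2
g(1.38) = 11.66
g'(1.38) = 4.76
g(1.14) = 10.58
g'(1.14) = 4.28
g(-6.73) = 38.83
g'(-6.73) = -11.46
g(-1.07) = 6.00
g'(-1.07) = -0.14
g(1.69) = 13.24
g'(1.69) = 5.38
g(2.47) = 18.04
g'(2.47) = 6.94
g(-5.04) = 22.32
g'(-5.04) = -8.08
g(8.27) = 91.93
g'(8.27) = 18.54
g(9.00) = 106.00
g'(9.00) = 20.00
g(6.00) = 55.00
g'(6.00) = 14.00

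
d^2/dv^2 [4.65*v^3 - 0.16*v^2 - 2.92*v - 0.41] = 27.9*v - 0.32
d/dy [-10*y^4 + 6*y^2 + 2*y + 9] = -40*y^3 + 12*y + 2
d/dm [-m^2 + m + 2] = 1 - 2*m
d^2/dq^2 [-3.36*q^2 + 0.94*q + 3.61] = -6.72000000000000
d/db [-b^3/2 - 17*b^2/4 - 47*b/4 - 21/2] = -3*b^2/2 - 17*b/2 - 47/4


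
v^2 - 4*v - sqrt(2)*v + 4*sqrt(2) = (v - 4)*(v - sqrt(2))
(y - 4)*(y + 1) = y^2 - 3*y - 4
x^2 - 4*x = x*(x - 4)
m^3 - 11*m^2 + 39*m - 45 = (m - 5)*(m - 3)^2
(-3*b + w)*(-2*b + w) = 6*b^2 - 5*b*w + w^2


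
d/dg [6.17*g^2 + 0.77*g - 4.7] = 12.34*g + 0.77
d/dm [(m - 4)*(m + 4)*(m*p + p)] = p*(3*m^2 + 2*m - 16)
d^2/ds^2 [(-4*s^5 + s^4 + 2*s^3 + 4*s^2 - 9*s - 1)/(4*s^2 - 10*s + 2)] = (-48*s^7 + 324*s^6 - 702*s^5 + 381*s^4 - 30*s^3 - 60*s^2 + 90*s - 64)/(8*s^6 - 60*s^5 + 162*s^4 - 185*s^3 + 81*s^2 - 15*s + 1)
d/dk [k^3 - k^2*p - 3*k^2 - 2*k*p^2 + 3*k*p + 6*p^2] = 3*k^2 - 2*k*p - 6*k - 2*p^2 + 3*p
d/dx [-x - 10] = -1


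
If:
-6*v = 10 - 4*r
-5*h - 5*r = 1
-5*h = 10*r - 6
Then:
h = -8/5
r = 7/5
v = -11/15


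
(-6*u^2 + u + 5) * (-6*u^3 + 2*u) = 36*u^5 - 6*u^4 - 42*u^3 + 2*u^2 + 10*u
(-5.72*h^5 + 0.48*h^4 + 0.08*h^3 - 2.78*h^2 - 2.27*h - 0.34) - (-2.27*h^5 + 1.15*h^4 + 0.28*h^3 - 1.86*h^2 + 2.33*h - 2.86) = -3.45*h^5 - 0.67*h^4 - 0.2*h^3 - 0.92*h^2 - 4.6*h + 2.52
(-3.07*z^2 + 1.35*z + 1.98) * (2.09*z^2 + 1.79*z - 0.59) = -6.4163*z^4 - 2.6738*z^3 + 8.366*z^2 + 2.7477*z - 1.1682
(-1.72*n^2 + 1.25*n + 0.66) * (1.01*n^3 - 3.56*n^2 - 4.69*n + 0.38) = -1.7372*n^5 + 7.3857*n^4 + 4.2834*n^3 - 8.8657*n^2 - 2.6204*n + 0.2508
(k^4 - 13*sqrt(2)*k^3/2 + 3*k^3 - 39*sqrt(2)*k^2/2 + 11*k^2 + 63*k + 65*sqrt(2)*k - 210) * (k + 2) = k^5 - 13*sqrt(2)*k^4/2 + 5*k^4 - 65*sqrt(2)*k^3/2 + 17*k^3 + 26*sqrt(2)*k^2 + 85*k^2 - 84*k + 130*sqrt(2)*k - 420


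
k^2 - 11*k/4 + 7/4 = (k - 7/4)*(k - 1)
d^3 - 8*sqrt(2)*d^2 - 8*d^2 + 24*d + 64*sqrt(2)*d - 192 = (d - 8)*(d - 6*sqrt(2))*(d - 2*sqrt(2))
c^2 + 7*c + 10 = (c + 2)*(c + 5)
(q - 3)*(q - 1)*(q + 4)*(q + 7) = q^4 + 7*q^3 - 13*q^2 - 79*q + 84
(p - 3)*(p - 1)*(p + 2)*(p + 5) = p^4 + 3*p^3 - 15*p^2 - 19*p + 30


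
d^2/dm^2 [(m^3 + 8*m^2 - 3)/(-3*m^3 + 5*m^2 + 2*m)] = 2*(-87*m^6 - 18*m^5 + 18*m^4 - 284*m^3 + 171*m^2 + 90*m + 12)/(m^3*(27*m^6 - 135*m^5 + 171*m^4 + 55*m^3 - 114*m^2 - 60*m - 8))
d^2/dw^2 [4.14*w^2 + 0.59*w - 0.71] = 8.28000000000000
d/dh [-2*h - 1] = -2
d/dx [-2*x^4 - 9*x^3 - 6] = x^2*(-8*x - 27)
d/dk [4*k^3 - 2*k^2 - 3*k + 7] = 12*k^2 - 4*k - 3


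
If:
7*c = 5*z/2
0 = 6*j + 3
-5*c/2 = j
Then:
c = 1/5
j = -1/2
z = 14/25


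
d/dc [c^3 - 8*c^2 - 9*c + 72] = 3*c^2 - 16*c - 9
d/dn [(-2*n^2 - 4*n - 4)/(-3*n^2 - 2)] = 4*(-3*n^2 - 4*n + 2)/(9*n^4 + 12*n^2 + 4)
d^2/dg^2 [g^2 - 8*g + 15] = 2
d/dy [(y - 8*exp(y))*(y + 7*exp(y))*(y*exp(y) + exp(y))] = (y^3 - 2*y^2*exp(y) + 4*y^2 - 168*y*exp(2*y) - 4*y*exp(y) + 2*y - 224*exp(2*y) - exp(y))*exp(y)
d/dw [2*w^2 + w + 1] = 4*w + 1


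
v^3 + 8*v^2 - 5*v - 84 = (v - 3)*(v + 4)*(v + 7)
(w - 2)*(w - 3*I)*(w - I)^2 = w^4 - 2*w^3 - 5*I*w^3 - 7*w^2 + 10*I*w^2 + 14*w + 3*I*w - 6*I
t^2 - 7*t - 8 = (t - 8)*(t + 1)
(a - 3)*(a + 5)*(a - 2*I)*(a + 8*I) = a^4 + 2*a^3 + 6*I*a^3 + a^2 + 12*I*a^2 + 32*a - 90*I*a - 240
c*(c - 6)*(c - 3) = c^3 - 9*c^2 + 18*c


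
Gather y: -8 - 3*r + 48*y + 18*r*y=-3*r + y*(18*r + 48) - 8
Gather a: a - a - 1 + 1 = 0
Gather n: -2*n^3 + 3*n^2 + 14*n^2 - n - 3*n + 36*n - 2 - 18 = -2*n^3 + 17*n^2 + 32*n - 20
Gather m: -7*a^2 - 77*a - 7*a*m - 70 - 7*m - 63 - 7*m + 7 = -7*a^2 - 77*a + m*(-7*a - 14) - 126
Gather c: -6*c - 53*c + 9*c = -50*c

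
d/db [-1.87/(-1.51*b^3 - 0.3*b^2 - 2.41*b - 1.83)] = (-8.4711*b^2 - 1.122*b - 4.5067)/(1.51*b^3 + 0.3*b^2 + 2.41*b + 1.83)^2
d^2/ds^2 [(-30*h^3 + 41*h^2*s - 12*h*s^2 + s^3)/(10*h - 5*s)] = 2*(-4*h^3 - 12*h^2*s + 6*h*s^2 - s^3)/(5*(-8*h^3 + 12*h^2*s - 6*h*s^2 + s^3))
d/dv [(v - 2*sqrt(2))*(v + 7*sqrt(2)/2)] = 2*v + 3*sqrt(2)/2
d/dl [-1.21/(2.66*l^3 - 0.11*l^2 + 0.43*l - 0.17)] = (9.6558*l^2 - 0.2662*l + 0.5203)/(2.66*l^3 - 0.11*l^2 + 0.43*l - 0.17)^2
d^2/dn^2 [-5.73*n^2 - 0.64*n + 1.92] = -11.4600000000000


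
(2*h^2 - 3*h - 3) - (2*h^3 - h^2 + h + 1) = -2*h^3 + 3*h^2 - 4*h - 4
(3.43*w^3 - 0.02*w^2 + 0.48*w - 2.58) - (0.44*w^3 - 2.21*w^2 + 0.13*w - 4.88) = 2.99*w^3 + 2.19*w^2 + 0.35*w + 2.3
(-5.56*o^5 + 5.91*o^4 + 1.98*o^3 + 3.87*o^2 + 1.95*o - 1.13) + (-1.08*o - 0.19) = -5.56*o^5 + 5.91*o^4 + 1.98*o^3 + 3.87*o^2 + 0.87*o - 1.32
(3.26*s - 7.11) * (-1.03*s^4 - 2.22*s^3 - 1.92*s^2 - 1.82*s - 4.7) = -3.3578*s^5 + 0.0861000000000001*s^4 + 9.525*s^3 + 7.718*s^2 - 2.3818*s + 33.417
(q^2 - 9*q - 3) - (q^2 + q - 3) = -10*q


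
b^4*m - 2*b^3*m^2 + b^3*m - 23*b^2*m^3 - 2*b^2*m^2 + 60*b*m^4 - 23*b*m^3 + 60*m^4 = (b - 4*m)*(b - 3*m)*(b + 5*m)*(b*m + m)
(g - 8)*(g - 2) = g^2 - 10*g + 16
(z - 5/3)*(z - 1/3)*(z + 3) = z^3 + z^2 - 49*z/9 + 5/3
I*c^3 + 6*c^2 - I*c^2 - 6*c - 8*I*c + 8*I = (c - 4*I)*(c - 2*I)*(I*c - I)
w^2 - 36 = (w - 6)*(w + 6)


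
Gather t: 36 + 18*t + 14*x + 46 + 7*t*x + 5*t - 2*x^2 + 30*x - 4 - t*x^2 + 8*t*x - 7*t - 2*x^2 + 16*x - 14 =t*(-x^2 + 15*x + 16) - 4*x^2 + 60*x + 64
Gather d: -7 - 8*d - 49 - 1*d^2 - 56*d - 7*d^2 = -8*d^2 - 64*d - 56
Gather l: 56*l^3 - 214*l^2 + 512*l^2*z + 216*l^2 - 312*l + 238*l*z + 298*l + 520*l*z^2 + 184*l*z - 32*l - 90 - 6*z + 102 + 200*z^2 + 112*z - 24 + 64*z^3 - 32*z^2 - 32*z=56*l^3 + l^2*(512*z + 2) + l*(520*z^2 + 422*z - 46) + 64*z^3 + 168*z^2 + 74*z - 12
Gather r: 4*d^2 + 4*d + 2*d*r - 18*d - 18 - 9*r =4*d^2 - 14*d + r*(2*d - 9) - 18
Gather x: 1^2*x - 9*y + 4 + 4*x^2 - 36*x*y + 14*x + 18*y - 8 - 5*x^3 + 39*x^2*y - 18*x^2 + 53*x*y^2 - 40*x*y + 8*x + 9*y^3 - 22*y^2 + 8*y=-5*x^3 + x^2*(39*y - 14) + x*(53*y^2 - 76*y + 23) + 9*y^3 - 22*y^2 + 17*y - 4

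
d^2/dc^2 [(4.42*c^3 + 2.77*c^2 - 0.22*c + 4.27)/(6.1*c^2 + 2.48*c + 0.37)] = (2.27373675443232e-13*c^5 - 65.7638640000001*c^3 + 940.143612*c^2 + 394.189188*c + 34.411806)/(226.981*c^6 + 276.8424*c^5 + 153.85542*c^4 + 48.837152*c^3 + 9.332214*c^2 + 1.018536*c + 0.050653)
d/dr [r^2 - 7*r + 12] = 2*r - 7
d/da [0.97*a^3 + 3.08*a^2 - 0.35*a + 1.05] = 2.91*a^2 + 6.16*a - 0.35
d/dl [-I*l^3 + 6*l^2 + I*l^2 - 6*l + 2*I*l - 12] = -3*I*l^2 + 2*l*(6 + I) - 6 + 2*I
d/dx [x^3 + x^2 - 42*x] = 3*x^2 + 2*x - 42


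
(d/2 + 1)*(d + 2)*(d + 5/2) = d^3/2 + 13*d^2/4 + 7*d + 5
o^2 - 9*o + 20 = (o - 5)*(o - 4)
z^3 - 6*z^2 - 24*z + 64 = (z - 8)*(z - 2)*(z + 4)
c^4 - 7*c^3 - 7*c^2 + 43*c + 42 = (c - 7)*(c - 3)*(c + 1)*(c + 2)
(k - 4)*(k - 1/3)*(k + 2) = k^3 - 7*k^2/3 - 22*k/3 + 8/3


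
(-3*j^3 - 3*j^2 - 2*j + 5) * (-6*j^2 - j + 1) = 18*j^5 + 21*j^4 + 12*j^3 - 31*j^2 - 7*j + 5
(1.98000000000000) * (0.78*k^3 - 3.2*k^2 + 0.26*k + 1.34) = 1.5444*k^3 - 6.336*k^2 + 0.5148*k + 2.6532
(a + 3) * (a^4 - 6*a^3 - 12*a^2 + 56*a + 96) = a^5 - 3*a^4 - 30*a^3 + 20*a^2 + 264*a + 288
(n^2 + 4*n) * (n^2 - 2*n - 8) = n^4 + 2*n^3 - 16*n^2 - 32*n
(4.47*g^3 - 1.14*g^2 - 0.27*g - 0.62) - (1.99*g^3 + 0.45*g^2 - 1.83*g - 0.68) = 2.48*g^3 - 1.59*g^2 + 1.56*g + 0.0600000000000001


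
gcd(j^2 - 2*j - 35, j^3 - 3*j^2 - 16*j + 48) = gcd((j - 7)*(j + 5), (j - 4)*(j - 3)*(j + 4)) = 1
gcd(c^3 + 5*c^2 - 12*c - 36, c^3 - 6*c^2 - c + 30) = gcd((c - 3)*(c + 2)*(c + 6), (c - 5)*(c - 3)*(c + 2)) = c^2 - c - 6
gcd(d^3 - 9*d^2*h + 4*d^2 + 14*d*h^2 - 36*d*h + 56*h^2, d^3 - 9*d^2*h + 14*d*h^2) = d^2 - 9*d*h + 14*h^2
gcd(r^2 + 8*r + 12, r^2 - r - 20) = 1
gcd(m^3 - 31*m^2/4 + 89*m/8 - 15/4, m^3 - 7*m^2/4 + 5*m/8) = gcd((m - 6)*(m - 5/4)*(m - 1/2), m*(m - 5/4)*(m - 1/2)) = m^2 - 7*m/4 + 5/8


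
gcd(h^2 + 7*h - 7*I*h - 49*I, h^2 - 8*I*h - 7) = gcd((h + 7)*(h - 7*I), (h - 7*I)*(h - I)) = h - 7*I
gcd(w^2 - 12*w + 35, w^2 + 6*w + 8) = 1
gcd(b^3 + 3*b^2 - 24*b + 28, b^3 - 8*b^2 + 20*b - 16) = b^2 - 4*b + 4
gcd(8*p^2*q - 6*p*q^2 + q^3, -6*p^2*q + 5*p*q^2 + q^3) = q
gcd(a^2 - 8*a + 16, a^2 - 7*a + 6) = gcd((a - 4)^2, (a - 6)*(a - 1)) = 1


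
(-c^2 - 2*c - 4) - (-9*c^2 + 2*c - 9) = 8*c^2 - 4*c + 5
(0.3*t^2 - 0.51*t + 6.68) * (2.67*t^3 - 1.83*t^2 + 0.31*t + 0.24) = 0.801*t^5 - 1.9107*t^4 + 18.8619*t^3 - 12.3105*t^2 + 1.9484*t + 1.6032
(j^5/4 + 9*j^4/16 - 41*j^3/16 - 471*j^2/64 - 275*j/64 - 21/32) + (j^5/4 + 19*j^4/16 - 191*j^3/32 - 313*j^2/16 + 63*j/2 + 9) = j^5/2 + 7*j^4/4 - 273*j^3/32 - 1723*j^2/64 + 1741*j/64 + 267/32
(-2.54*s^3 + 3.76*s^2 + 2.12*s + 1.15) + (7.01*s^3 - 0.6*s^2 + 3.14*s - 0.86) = 4.47*s^3 + 3.16*s^2 + 5.26*s + 0.29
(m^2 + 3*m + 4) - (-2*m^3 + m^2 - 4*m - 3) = 2*m^3 + 7*m + 7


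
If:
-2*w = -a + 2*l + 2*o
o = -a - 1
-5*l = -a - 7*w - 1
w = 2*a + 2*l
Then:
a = -8/27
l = 31/81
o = -19/27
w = 14/81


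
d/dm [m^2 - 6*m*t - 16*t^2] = 2*m - 6*t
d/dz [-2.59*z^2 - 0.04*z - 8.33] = -5.18*z - 0.04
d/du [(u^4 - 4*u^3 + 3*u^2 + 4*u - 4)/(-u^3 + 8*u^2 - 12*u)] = (-u^4 + 12*u^3 - 13*u^2 + 4*u - 12)/(u^2*(u^2 - 12*u + 36))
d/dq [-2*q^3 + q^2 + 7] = 2*q*(1 - 3*q)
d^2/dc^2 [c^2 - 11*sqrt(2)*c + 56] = 2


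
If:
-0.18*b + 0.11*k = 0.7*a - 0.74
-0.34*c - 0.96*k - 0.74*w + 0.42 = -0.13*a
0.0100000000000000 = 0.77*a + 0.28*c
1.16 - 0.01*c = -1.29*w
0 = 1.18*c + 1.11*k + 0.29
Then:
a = 0.79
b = 2.27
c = -2.13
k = 2.01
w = -0.92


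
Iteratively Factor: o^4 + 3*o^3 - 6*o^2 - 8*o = (o + 4)*(o^3 - o^2 - 2*o) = (o - 2)*(o + 4)*(o^2 + o) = o*(o - 2)*(o + 4)*(o + 1)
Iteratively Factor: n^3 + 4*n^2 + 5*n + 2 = (n + 2)*(n^2 + 2*n + 1) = (n + 1)*(n + 2)*(n + 1)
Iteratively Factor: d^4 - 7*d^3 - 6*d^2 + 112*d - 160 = (d - 5)*(d^3 - 2*d^2 - 16*d + 32) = (d - 5)*(d - 4)*(d^2 + 2*d - 8) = (d - 5)*(d - 4)*(d + 4)*(d - 2)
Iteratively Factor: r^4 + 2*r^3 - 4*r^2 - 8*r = (r + 2)*(r^3 - 4*r) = r*(r + 2)*(r^2 - 4) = r*(r + 2)^2*(r - 2)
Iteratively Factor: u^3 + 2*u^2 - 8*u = (u - 2)*(u^2 + 4*u) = u*(u - 2)*(u + 4)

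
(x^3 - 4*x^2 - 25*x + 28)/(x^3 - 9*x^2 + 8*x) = (x^2 - 3*x - 28)/(x*(x - 8))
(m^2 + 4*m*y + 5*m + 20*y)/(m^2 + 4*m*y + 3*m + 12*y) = (m + 5)/(m + 3)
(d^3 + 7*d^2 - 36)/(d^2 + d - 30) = (d^2 + d - 6)/(d - 5)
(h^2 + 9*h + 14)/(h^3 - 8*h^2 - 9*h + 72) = (h^2 + 9*h + 14)/(h^3 - 8*h^2 - 9*h + 72)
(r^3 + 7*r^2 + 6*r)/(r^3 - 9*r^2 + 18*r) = (r^2 + 7*r + 6)/(r^2 - 9*r + 18)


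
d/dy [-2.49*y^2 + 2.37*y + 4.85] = 2.37 - 4.98*y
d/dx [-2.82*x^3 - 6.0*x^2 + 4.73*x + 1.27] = -8.46*x^2 - 12.0*x + 4.73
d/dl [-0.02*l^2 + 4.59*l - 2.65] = 4.59 - 0.04*l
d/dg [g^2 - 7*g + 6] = 2*g - 7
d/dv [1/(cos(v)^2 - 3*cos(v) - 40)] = (2*cos(v) - 3)*sin(v)/(sin(v)^2 + 3*cos(v) + 39)^2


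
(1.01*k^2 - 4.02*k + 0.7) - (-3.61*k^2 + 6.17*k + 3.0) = 4.62*k^2 - 10.19*k - 2.3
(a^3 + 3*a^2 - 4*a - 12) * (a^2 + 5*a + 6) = a^5 + 8*a^4 + 17*a^3 - 14*a^2 - 84*a - 72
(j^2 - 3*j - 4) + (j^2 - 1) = 2*j^2 - 3*j - 5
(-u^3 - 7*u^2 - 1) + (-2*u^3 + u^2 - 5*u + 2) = -3*u^3 - 6*u^2 - 5*u + 1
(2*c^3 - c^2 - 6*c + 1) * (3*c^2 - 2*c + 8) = 6*c^5 - 7*c^4 + 7*c^2 - 50*c + 8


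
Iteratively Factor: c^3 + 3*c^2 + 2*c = (c + 1)*(c^2 + 2*c) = (c + 1)*(c + 2)*(c)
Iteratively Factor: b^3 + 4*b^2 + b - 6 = (b + 3)*(b^2 + b - 2) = (b + 2)*(b + 3)*(b - 1)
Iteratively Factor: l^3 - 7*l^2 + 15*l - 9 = (l - 3)*(l^2 - 4*l + 3) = (l - 3)^2*(l - 1)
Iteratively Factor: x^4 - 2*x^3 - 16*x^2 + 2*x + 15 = (x + 3)*(x^3 - 5*x^2 - x + 5) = (x + 1)*(x + 3)*(x^2 - 6*x + 5) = (x - 5)*(x + 1)*(x + 3)*(x - 1)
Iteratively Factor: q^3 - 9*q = (q - 3)*(q^2 + 3*q) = q*(q - 3)*(q + 3)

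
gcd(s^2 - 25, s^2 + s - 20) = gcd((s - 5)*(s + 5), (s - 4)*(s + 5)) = s + 5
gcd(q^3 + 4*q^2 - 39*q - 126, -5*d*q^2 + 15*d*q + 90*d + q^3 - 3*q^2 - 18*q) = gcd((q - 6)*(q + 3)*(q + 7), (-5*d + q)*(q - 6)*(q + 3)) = q^2 - 3*q - 18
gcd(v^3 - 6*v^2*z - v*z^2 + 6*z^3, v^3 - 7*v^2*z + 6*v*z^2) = v^2 - 7*v*z + 6*z^2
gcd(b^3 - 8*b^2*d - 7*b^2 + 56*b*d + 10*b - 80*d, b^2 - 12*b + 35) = b - 5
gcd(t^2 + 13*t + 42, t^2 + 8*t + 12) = t + 6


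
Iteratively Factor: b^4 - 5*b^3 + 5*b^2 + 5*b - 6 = (b - 1)*(b^3 - 4*b^2 + b + 6) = (b - 1)*(b + 1)*(b^2 - 5*b + 6) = (b - 2)*(b - 1)*(b + 1)*(b - 3)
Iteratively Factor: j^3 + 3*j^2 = (j)*(j^2 + 3*j) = j^2*(j + 3)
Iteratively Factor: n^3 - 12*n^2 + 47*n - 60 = (n - 4)*(n^2 - 8*n + 15) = (n - 5)*(n - 4)*(n - 3)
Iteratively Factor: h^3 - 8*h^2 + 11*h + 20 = (h + 1)*(h^2 - 9*h + 20) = (h - 4)*(h + 1)*(h - 5)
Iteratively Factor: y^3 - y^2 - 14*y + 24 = (y - 2)*(y^2 + y - 12) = (y - 3)*(y - 2)*(y + 4)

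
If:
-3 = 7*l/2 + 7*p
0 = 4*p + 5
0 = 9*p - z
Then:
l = 23/14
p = -5/4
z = -45/4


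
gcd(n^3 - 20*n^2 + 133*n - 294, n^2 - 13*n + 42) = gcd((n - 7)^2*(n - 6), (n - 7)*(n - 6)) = n^2 - 13*n + 42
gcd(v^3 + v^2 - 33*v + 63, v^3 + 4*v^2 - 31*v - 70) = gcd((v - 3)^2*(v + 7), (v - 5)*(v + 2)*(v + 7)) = v + 7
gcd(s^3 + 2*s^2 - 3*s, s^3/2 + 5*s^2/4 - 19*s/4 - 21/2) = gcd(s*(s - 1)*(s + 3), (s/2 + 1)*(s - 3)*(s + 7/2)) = 1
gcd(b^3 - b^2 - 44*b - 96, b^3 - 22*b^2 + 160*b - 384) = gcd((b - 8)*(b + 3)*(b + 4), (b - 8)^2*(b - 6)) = b - 8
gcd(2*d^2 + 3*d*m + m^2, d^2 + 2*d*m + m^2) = d + m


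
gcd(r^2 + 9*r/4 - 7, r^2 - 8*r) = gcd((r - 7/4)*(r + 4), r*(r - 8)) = 1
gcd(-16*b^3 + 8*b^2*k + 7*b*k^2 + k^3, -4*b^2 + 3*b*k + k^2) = 4*b^2 - 3*b*k - k^2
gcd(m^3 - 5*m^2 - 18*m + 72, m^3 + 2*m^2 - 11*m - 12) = m^2 + m - 12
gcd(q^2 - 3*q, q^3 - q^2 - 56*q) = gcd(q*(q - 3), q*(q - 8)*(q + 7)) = q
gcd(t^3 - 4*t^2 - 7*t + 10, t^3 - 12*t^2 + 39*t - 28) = t - 1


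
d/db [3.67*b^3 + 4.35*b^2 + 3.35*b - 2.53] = 11.01*b^2 + 8.7*b + 3.35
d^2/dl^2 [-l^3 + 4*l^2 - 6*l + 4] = 8 - 6*l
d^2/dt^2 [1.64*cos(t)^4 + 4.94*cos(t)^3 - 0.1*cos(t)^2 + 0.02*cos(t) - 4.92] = -26.24*cos(t)^4 - 44.46*cos(t)^3 + 20.08*cos(t)^2 + 29.62*cos(t) - 0.199999999999996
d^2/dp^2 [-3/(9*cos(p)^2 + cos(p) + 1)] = 3*(324*sin(p)^4 - 127*sin(p)^2 - 139*cos(p)/4 + 27*cos(3*p)/4 - 181)/(-9*sin(p)^2 + cos(p) + 10)^3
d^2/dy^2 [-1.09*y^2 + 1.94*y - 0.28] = -2.18000000000000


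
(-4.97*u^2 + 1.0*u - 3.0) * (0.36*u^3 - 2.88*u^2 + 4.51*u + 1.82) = -1.7892*u^5 + 14.6736*u^4 - 26.3747*u^3 + 4.1046*u^2 - 11.71*u - 5.46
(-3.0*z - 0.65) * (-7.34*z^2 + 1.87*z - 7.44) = 22.02*z^3 - 0.839*z^2 + 21.1045*z + 4.836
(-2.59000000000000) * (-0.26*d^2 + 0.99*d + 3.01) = 0.6734*d^2 - 2.5641*d - 7.7959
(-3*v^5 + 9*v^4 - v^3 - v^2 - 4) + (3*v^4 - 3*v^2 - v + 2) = -3*v^5 + 12*v^4 - v^3 - 4*v^2 - v - 2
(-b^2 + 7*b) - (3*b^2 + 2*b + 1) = -4*b^2 + 5*b - 1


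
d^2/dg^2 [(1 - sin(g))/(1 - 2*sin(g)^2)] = (-36*sin(g)^5 + 16*sin(g)^4 - 16*sin(g)^2 + 28*sin(g) - 9*sin(3*g) + 2*sin(5*g) - 4)/(2*sin(g)^2 - 1)^3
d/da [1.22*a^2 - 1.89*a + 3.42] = 2.44*a - 1.89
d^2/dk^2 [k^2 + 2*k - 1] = 2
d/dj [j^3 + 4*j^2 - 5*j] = 3*j^2 + 8*j - 5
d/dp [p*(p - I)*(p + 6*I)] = 3*p^2 + 10*I*p + 6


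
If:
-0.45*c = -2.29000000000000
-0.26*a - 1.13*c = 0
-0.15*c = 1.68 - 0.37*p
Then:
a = -22.12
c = 5.09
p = 6.60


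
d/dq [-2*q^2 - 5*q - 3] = -4*q - 5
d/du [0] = 0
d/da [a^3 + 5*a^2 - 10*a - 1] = 3*a^2 + 10*a - 10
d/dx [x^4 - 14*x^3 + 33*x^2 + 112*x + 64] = 4*x^3 - 42*x^2 + 66*x + 112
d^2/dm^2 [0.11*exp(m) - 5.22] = 0.11*exp(m)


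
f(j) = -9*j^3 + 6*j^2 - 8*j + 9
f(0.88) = 0.47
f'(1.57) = -55.71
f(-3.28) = 417.38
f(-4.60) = 1048.78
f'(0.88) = -18.35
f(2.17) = -72.07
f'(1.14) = -29.41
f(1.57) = -23.60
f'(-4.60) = -634.52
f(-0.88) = 26.82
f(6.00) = -1767.00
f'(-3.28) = -337.84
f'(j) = -27*j^2 + 12*j - 8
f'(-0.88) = -39.47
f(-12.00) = 16521.00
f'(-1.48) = -84.90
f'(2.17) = -109.10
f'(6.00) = -908.00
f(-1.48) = 63.16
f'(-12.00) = -4040.00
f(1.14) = -5.66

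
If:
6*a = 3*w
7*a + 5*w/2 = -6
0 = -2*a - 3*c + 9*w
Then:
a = -1/2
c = -8/3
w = -1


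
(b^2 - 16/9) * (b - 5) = b^3 - 5*b^2 - 16*b/9 + 80/9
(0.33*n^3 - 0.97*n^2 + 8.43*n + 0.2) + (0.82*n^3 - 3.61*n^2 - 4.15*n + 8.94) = 1.15*n^3 - 4.58*n^2 + 4.28*n + 9.14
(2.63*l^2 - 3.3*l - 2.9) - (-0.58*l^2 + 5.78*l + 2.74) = 3.21*l^2 - 9.08*l - 5.64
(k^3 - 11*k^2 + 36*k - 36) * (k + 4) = k^4 - 7*k^3 - 8*k^2 + 108*k - 144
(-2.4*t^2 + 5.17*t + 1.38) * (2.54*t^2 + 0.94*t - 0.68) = -6.096*t^4 + 10.8758*t^3 + 9.997*t^2 - 2.2184*t - 0.9384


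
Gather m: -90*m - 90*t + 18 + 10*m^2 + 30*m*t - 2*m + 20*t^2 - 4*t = 10*m^2 + m*(30*t - 92) + 20*t^2 - 94*t + 18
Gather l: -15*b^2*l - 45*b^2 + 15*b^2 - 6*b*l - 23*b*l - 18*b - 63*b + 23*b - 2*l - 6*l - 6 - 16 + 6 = -30*b^2 - 58*b + l*(-15*b^2 - 29*b - 8) - 16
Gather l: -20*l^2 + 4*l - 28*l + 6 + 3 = -20*l^2 - 24*l + 9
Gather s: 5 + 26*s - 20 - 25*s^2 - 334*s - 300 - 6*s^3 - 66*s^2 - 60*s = -6*s^3 - 91*s^2 - 368*s - 315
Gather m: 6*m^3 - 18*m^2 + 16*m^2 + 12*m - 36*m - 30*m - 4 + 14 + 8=6*m^3 - 2*m^2 - 54*m + 18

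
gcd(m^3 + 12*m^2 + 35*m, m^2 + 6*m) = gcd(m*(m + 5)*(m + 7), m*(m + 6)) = m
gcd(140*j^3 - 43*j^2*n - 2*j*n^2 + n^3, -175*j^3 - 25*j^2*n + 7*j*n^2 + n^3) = 35*j^2 - 2*j*n - n^2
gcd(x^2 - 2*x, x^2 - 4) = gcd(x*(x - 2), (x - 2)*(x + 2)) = x - 2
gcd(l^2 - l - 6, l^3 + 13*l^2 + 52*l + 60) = l + 2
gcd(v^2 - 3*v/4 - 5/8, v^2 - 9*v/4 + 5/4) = v - 5/4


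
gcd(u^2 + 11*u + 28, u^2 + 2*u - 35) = u + 7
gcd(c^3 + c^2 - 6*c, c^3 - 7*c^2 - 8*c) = c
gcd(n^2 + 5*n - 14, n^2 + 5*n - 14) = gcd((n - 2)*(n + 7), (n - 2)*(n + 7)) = n^2 + 5*n - 14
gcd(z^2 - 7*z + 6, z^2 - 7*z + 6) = z^2 - 7*z + 6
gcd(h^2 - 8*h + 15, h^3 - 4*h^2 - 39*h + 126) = h - 3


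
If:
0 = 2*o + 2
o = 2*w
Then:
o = -1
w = -1/2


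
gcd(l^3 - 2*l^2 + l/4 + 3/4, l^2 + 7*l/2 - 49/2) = 1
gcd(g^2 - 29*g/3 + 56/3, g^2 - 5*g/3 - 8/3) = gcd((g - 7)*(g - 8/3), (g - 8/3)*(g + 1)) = g - 8/3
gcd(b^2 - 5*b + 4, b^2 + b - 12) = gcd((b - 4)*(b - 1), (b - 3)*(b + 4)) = 1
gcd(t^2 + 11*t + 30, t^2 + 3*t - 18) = t + 6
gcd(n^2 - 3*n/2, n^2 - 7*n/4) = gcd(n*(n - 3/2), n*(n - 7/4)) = n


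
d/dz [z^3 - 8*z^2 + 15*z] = 3*z^2 - 16*z + 15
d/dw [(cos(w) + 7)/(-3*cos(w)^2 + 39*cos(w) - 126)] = (sin(w)^2 - 14*cos(w) + 132)*sin(w)/(3*(cos(w)^2 - 13*cos(w) + 42)^2)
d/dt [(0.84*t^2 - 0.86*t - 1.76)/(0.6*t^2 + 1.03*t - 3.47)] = (1.3812*t^2 - 3.7176*t + 4.797)/(0.36*t^4 + 1.236*t^3 - 3.1031*t^2 - 7.1482*t + 12.0409)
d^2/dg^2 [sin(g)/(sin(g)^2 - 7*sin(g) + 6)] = (-sin(g)^4 - 8*sin(g)^3 + 30*sin(g)^2 - 12*sin(g) - 84)/((sin(g) - 6)^3*(sin(g) - 1)^2)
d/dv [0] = 0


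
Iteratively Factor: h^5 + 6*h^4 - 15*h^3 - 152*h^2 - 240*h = (h + 3)*(h^4 + 3*h^3 - 24*h^2 - 80*h) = (h + 3)*(h + 4)*(h^3 - h^2 - 20*h) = h*(h + 3)*(h + 4)*(h^2 - h - 20) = h*(h - 5)*(h + 3)*(h + 4)*(h + 4)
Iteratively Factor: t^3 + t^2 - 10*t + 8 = (t - 2)*(t^2 + 3*t - 4) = (t - 2)*(t + 4)*(t - 1)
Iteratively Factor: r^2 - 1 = (r + 1)*(r - 1)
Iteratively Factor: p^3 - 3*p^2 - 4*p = (p + 1)*(p^2 - 4*p) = (p - 4)*(p + 1)*(p)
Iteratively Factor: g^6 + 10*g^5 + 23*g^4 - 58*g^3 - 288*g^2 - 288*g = (g - 3)*(g^5 + 13*g^4 + 62*g^3 + 128*g^2 + 96*g) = (g - 3)*(g + 3)*(g^4 + 10*g^3 + 32*g^2 + 32*g) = g*(g - 3)*(g + 3)*(g^3 + 10*g^2 + 32*g + 32) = g*(g - 3)*(g + 2)*(g + 3)*(g^2 + 8*g + 16) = g*(g - 3)*(g + 2)*(g + 3)*(g + 4)*(g + 4)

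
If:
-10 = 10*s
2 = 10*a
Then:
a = 1/5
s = -1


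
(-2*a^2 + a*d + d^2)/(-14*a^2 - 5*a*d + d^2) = (a - d)/(7*a - d)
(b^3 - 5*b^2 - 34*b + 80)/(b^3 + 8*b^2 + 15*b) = (b^2 - 10*b + 16)/(b*(b + 3))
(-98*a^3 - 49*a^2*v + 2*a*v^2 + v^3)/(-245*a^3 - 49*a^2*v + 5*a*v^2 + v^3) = (2*a + v)/(5*a + v)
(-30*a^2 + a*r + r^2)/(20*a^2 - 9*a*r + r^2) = (6*a + r)/(-4*a + r)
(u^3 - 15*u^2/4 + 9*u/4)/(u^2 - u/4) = (4*u^2 - 15*u + 9)/(4*u - 1)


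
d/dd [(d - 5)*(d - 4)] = 2*d - 9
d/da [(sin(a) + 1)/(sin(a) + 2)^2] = -sin(2*a)/(2*(sin(a) + 2)^3)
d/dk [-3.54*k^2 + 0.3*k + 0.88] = 0.3 - 7.08*k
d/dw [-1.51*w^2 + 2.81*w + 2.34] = 2.81 - 3.02*w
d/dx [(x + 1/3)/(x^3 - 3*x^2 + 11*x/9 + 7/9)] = 6*(5 - 3*x)/(9*x^4 - 60*x^3 + 142*x^2 - 140*x + 49)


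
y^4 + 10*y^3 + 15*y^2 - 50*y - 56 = (y - 2)*(y + 1)*(y + 4)*(y + 7)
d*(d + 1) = d^2 + d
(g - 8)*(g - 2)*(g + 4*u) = g^3 + 4*g^2*u - 10*g^2 - 40*g*u + 16*g + 64*u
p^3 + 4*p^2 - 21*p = p*(p - 3)*(p + 7)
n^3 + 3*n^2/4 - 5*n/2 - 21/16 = (n - 3/2)*(n + 1/2)*(n + 7/4)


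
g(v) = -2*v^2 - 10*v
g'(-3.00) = 2.00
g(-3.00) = 12.00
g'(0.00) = -10.00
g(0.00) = 0.00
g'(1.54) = -16.16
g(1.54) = -20.14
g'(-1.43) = -4.28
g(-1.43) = 10.21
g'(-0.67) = -7.32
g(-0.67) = 5.80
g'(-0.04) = -9.84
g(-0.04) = 0.40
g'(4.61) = -28.44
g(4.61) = -88.60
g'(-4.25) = 7.00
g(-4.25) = 6.38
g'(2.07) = -18.28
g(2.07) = -29.27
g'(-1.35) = -4.60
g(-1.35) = 9.86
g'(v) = -4*v - 10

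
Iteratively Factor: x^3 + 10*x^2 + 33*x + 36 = (x + 3)*(x^2 + 7*x + 12) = (x + 3)^2*(x + 4)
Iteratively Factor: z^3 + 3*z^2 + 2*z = (z)*(z^2 + 3*z + 2) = z*(z + 2)*(z + 1)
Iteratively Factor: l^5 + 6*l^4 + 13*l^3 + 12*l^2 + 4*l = (l + 2)*(l^4 + 4*l^3 + 5*l^2 + 2*l) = (l + 2)^2*(l^3 + 2*l^2 + l) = (l + 1)*(l + 2)^2*(l^2 + l) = (l + 1)^2*(l + 2)^2*(l)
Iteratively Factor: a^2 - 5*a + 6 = (a - 2)*(a - 3)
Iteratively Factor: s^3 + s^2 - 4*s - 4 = (s - 2)*(s^2 + 3*s + 2) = (s - 2)*(s + 2)*(s + 1)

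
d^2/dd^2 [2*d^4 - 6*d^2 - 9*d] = 24*d^2 - 12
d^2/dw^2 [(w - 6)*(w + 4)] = 2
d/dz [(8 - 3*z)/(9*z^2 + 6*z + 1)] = 3*(3*z - 17)/(27*z^3 + 27*z^2 + 9*z + 1)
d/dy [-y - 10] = -1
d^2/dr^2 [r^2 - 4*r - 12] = 2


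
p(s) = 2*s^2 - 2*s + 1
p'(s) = 4*s - 2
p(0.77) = 0.65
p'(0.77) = 1.08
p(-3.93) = 39.75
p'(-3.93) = -17.72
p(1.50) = 2.50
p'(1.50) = 4.00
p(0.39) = 0.52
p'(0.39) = -0.44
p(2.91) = 12.12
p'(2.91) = 9.64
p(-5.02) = 61.44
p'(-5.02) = -22.08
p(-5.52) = 72.98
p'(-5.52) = -24.08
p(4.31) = 29.53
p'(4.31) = 15.24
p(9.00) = 145.00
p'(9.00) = 34.00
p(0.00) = 1.00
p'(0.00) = -2.00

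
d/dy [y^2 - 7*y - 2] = 2*y - 7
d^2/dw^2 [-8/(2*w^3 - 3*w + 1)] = 48*(2*w*(2*w^3 - 3*w + 1) - 3*(2*w^2 - 1)^2)/(2*w^3 - 3*w + 1)^3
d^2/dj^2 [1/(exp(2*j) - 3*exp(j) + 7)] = ((3 - 4*exp(j))*(exp(2*j) - 3*exp(j) + 7) + 2*(2*exp(j) - 3)^2*exp(j))*exp(j)/(exp(2*j) - 3*exp(j) + 7)^3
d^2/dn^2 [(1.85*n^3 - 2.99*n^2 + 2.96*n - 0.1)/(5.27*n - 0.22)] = (102.75973*n^3 - 12.86934*n^2 + 0.537239999999997*n + 1.019636)/(146.363183*n^3 - 18.330114*n^2 + 0.765204*n - 0.010648)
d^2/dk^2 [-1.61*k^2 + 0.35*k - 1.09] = -3.22000000000000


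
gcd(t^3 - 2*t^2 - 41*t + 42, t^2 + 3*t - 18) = t + 6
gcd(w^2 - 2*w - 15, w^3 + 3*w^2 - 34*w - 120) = 1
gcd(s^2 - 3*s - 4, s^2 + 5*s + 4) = s + 1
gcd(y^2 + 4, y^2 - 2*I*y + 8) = y + 2*I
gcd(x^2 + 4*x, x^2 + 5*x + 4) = x + 4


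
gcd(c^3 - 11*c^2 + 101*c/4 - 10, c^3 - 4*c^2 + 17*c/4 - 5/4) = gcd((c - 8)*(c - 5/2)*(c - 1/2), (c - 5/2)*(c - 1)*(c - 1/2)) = c^2 - 3*c + 5/4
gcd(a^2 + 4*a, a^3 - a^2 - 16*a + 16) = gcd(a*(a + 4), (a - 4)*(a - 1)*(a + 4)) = a + 4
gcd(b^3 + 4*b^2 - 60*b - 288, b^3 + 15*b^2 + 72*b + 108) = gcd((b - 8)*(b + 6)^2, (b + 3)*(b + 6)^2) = b^2 + 12*b + 36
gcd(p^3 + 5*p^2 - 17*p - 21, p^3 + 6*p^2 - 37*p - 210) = p + 7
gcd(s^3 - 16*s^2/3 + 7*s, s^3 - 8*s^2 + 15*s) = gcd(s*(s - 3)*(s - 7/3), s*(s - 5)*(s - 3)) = s^2 - 3*s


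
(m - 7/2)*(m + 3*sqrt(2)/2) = m^2 - 7*m/2 + 3*sqrt(2)*m/2 - 21*sqrt(2)/4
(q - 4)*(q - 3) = q^2 - 7*q + 12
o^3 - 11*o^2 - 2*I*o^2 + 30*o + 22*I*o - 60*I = (o - 6)*(o - 5)*(o - 2*I)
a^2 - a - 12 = (a - 4)*(a + 3)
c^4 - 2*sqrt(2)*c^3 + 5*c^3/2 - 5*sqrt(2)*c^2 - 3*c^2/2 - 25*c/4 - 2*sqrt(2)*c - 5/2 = (c + 1/2)*(c + 2)*(c - 5*sqrt(2)/2)*(c + sqrt(2)/2)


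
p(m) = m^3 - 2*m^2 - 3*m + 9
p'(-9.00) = 276.00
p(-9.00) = -855.00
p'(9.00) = 204.00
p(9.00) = 549.00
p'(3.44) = 18.74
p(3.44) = 15.72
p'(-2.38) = 23.51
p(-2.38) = -8.67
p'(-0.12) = -2.48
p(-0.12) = 9.33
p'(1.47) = -2.40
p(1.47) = 3.44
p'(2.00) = 1.00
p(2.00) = 3.00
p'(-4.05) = 62.41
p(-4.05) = -78.09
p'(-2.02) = 17.32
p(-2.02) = -1.34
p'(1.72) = -1.00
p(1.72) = 3.01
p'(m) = 3*m^2 - 4*m - 3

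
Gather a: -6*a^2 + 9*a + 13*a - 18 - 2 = -6*a^2 + 22*a - 20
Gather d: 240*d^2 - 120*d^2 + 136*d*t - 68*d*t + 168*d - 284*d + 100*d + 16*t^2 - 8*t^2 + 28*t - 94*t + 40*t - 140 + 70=120*d^2 + d*(68*t - 16) + 8*t^2 - 26*t - 70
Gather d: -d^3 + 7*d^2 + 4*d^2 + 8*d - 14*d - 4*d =-d^3 + 11*d^2 - 10*d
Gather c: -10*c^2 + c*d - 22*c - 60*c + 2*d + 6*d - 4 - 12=-10*c^2 + c*(d - 82) + 8*d - 16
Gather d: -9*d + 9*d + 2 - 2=0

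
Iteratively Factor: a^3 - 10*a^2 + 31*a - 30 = (a - 2)*(a^2 - 8*a + 15) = (a - 3)*(a - 2)*(a - 5)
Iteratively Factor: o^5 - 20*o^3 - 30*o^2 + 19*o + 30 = (o - 5)*(o^4 + 5*o^3 + 5*o^2 - 5*o - 6) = (o - 5)*(o + 2)*(o^3 + 3*o^2 - o - 3) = (o - 5)*(o - 1)*(o + 2)*(o^2 + 4*o + 3) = (o - 5)*(o - 1)*(o + 1)*(o + 2)*(o + 3)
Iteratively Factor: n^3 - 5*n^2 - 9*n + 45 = (n + 3)*(n^2 - 8*n + 15) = (n - 3)*(n + 3)*(n - 5)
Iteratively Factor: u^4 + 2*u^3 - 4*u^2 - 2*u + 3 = (u - 1)*(u^3 + 3*u^2 - u - 3) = (u - 1)*(u + 3)*(u^2 - 1) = (u - 1)^2*(u + 3)*(u + 1)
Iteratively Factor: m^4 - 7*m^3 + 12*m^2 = (m)*(m^3 - 7*m^2 + 12*m) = m^2*(m^2 - 7*m + 12) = m^2*(m - 3)*(m - 4)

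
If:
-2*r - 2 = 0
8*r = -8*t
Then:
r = -1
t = 1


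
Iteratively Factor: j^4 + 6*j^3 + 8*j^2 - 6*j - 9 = (j - 1)*(j^3 + 7*j^2 + 15*j + 9) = (j - 1)*(j + 3)*(j^2 + 4*j + 3) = (j - 1)*(j + 3)^2*(j + 1)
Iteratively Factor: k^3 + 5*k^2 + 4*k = (k + 1)*(k^2 + 4*k) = k*(k + 1)*(k + 4)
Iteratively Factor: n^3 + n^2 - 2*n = (n + 2)*(n^2 - n) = n*(n + 2)*(n - 1)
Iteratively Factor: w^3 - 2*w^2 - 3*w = (w + 1)*(w^2 - 3*w) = w*(w + 1)*(w - 3)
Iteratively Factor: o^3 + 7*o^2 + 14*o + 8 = (o + 2)*(o^2 + 5*o + 4) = (o + 2)*(o + 4)*(o + 1)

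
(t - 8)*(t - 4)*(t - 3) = t^3 - 15*t^2 + 68*t - 96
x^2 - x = x*(x - 1)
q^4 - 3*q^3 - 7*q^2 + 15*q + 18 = (q - 3)^2*(q + 1)*(q + 2)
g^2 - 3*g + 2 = (g - 2)*(g - 1)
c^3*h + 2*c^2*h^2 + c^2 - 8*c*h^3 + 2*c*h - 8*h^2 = (c - 2*h)*(c + 4*h)*(c*h + 1)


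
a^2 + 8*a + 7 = (a + 1)*(a + 7)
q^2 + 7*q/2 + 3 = (q + 3/2)*(q + 2)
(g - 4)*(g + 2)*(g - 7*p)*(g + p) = g^4 - 6*g^3*p - 2*g^3 - 7*g^2*p^2 + 12*g^2*p - 8*g^2 + 14*g*p^2 + 48*g*p + 56*p^2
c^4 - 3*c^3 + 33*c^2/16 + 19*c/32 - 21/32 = (c - 7/4)*(c - 1)*(c - 3/4)*(c + 1/2)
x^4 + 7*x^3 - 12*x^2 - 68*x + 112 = (x - 2)^2*(x + 4)*(x + 7)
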